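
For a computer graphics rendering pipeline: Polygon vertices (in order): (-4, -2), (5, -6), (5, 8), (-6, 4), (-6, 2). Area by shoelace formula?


Shoelace sum: ((-4)*(-6) - 5*(-2)) + (5*8 - 5*(-6)) + (5*4 - (-6)*8) + ((-6)*2 - (-6)*4) + ((-6)*(-2) - (-4)*2)
= 204
Area = |204|/2 = 102

102


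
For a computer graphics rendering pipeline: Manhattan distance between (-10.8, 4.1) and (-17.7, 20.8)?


|(-10.8)-(-17.7)| + |4.1-20.8| = 6.9 + 16.7 = 23.6

23.6


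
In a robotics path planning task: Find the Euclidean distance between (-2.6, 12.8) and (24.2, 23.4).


dx=26.8, dy=10.6
d^2 = 26.8^2 + 10.6^2 = 830.6
d = sqrt(830.6) = 28.8201

28.8201


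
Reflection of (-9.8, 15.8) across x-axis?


Reflection over x-axis: (x,y) -> (x,-y)
(-9.8, 15.8) -> (-9.8, -15.8)

(-9.8, -15.8)


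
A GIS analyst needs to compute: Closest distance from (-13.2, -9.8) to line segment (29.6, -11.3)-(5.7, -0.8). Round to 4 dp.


Project P onto AB: t = 1 (clamped to [0,1])
Closest point on segment: (5.7, -0.8)
Distance: 20.9335

20.9335


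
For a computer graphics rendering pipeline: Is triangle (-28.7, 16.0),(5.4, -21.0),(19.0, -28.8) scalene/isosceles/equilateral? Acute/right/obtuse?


Side lengths squared: AB^2=2531.81, BC^2=245.8, CA^2=4282.33
Sorted: [245.8, 2531.81, 4282.33]
By sides: Scalene, By angles: Obtuse

Scalene, Obtuse


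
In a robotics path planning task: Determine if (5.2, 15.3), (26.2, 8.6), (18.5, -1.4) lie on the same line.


Cross product: (26.2-5.2)*((-1.4)-15.3) - (8.6-15.3)*(18.5-5.2)
= -261.59

No, not collinear


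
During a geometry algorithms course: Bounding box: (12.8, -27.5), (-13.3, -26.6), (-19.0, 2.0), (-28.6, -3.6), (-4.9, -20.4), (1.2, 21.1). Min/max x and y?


x range: [-28.6, 12.8]
y range: [-27.5, 21.1]
Bounding box: (-28.6,-27.5) to (12.8,21.1)

(-28.6,-27.5) to (12.8,21.1)


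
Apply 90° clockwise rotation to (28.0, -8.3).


90° CW: (x,y) -> (y, -x)
(28,-8.3) -> (-8.3, -28)

(-8.3, -28)


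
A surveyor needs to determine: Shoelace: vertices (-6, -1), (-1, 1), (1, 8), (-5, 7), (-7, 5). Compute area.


Shoelace sum: ((-6)*1 - (-1)*(-1)) + ((-1)*8 - 1*1) + (1*7 - (-5)*8) + ((-5)*5 - (-7)*7) + ((-7)*(-1) - (-6)*5)
= 92
Area = |92|/2 = 46

46


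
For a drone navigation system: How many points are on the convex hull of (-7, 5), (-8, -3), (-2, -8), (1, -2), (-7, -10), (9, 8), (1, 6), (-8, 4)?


Convex hull vertices (CCW): (-8, -3), (-7, -10), (-2, -8), (9, 8), (-7, 5), (-8, 4)
Count = 6

6


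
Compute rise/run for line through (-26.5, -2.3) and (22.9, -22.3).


slope = (y2-y1)/(x2-x1) = ((-22.3)-(-2.3))/(22.9-(-26.5)) = (-20)/49.4 = -0.4049

-0.4049


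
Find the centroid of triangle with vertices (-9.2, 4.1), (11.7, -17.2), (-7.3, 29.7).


Centroid = ((x_A+x_B+x_C)/3, (y_A+y_B+y_C)/3)
= (((-9.2)+11.7+(-7.3))/3, (4.1+(-17.2)+29.7)/3)
= (-1.6, 5.5333)

(-1.6, 5.5333)


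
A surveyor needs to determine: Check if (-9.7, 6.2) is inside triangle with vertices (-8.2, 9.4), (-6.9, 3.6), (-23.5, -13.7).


Cross products: AB x AP = -12.86, BC x BP = -91.6, CA x CP = -14.31
All same sign? yes

Yes, inside


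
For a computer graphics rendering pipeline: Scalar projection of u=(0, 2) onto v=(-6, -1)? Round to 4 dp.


u.v = -2, |v| = sqrt(37) = 6.0828
Scalar projection = u.v / |v| = -2 / sqrt(37) = -0.3288

-0.3288


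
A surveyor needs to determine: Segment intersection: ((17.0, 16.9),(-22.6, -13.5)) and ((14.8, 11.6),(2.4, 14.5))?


Cross products: d1=-72.1, d2=419.7, d3=143, d4=-348.8
d1*d2 < 0 and d3*d4 < 0? yes

Yes, they intersect


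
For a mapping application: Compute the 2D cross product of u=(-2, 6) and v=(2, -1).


u x v = u_x*v_y - u_y*v_x = (-2)*(-1) - 6*2
= 2 - 12 = -10

-10


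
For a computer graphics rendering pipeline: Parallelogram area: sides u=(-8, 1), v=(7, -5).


|u x v| = |(-8)*(-5) - 1*7|
= |40 - 7| = 33

33


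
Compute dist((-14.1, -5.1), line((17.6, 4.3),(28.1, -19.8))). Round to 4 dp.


|cross product| = 862.67
|line direction| = sqrt(691.06) = 26.288
Distance = 862.67/sqrt(691.06) = 32.8161

32.8161


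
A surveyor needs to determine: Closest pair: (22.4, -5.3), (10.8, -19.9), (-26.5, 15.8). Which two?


d(P0,P1) = 18.6473, d(P0,P2) = 53.2581, d(P1,P2) = 51.6312
Closest: P0 and P1

Closest pair: (22.4, -5.3) and (10.8, -19.9), distance = 18.6473


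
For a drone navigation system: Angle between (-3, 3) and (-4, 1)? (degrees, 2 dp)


u.v = 15, |u| = sqrt(18) = 4.2426, |v| = sqrt(17) = 4.1231
cos(theta) = u.v/(|u||v|) = 15/sqrt(306) = 0.857493
theta = acos(0.857493) = 30.96 degrees

30.96 degrees


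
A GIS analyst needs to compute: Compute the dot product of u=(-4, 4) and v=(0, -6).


u . v = u_x*v_x + u_y*v_y = (-4)*0 + 4*(-6)
= 0 + (-24) = -24

-24


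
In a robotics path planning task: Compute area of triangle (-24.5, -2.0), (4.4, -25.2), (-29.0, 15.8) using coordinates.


Area = |x_A(y_B-y_C) + x_B(y_C-y_A) + x_C(y_A-y_B)|/2
= |1004.5 + 78.32 + (-672.8)|/2
= 410.02/2 = 205.01

205.01


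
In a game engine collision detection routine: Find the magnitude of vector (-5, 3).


|u| = sqrt((-5)^2 + 3^2) = sqrt(34) = 5.831

5.831


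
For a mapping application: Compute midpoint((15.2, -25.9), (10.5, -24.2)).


M = ((15.2+10.5)/2, ((-25.9)+(-24.2))/2)
= (12.85, -25.05)

(12.85, -25.05)


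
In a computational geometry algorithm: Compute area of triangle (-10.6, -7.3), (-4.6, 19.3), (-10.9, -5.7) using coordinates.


Area = |x_A(y_B-y_C) + x_B(y_C-y_A) + x_C(y_A-y_B)|/2
= |(-265) + (-7.36) + 289.94|/2
= 17.58/2 = 8.79

8.79


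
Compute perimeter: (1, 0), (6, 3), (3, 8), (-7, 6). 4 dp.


Sides: (1, 0)->(6, 3): sqrt(34) = 5.830952, (6, 3)->(3, 8): sqrt(34) = 5.830952, (3, 8)->(-7, 6): sqrt(104) = 10.198039, (-7, 6)->(1, 0): sqrt(100) = 10
Sum = 31.859943
Perimeter = 31.8599

31.8599


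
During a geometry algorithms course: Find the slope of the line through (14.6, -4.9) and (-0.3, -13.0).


slope = (y2-y1)/(x2-x1) = ((-13)-(-4.9))/((-0.3)-14.6) = (-8.1)/(-14.9) = 0.5436

0.5436


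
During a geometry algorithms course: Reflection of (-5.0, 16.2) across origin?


Reflection over origin: (x,y) -> (-x,-y)
(-5, 16.2) -> (5, -16.2)

(5, -16.2)


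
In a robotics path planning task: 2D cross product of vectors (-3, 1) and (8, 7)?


u x v = u_x*v_y - u_y*v_x = (-3)*7 - 1*8
= (-21) - 8 = -29

-29


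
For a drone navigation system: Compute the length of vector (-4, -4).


|u| = sqrt((-4)^2 + (-4)^2) = sqrt(32) = 5.6569

5.6569


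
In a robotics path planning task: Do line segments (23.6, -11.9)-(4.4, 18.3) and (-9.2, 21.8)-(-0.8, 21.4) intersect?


Cross products: d1=-269.96, d2=-23.96, d3=343.52, d4=97.52
d1*d2 < 0 and d3*d4 < 0? no

No, they don't intersect


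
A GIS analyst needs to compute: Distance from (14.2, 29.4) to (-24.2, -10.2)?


dx=-38.4, dy=-39.6
d^2 = (-38.4)^2 + (-39.6)^2 = 3042.72
d = sqrt(3042.72) = 55.1609

55.1609


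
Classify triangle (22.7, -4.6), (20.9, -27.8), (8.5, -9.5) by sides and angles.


Side lengths squared: AB^2=541.48, BC^2=488.65, CA^2=225.65
Sorted: [225.65, 488.65, 541.48]
By sides: Scalene, By angles: Acute

Scalene, Acute


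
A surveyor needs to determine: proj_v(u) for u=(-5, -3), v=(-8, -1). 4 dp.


u.v = 43, |v| = sqrt(65) = 8.0623
Scalar projection = u.v / |v| = 43 / sqrt(65) = 5.3335

5.3335


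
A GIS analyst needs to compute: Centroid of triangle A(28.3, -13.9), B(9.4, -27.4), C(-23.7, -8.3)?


Centroid = ((x_A+x_B+x_C)/3, (y_A+y_B+y_C)/3)
= ((28.3+9.4+(-23.7))/3, ((-13.9)+(-27.4)+(-8.3))/3)
= (4.6667, -16.5333)

(4.6667, -16.5333)


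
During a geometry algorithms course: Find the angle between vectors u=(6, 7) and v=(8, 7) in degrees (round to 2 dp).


u.v = 97, |u| = sqrt(85) = 9.2195, |v| = sqrt(113) = 10.6301
cos(theta) = u.v/(|u||v|) = 97/sqrt(9605) = 0.989744
theta = acos(0.989744) = 8.21 degrees

8.21 degrees


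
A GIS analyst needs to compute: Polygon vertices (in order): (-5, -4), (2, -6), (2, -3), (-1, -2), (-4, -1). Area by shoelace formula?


Shoelace sum: ((-5)*(-6) - 2*(-4)) + (2*(-3) - 2*(-6)) + (2*(-2) - (-1)*(-3)) + ((-1)*(-1) - (-4)*(-2)) + ((-4)*(-4) - (-5)*(-1))
= 41
Area = |41|/2 = 20.5

20.5


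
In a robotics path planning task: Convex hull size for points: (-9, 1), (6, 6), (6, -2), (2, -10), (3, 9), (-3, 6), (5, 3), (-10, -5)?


Convex hull vertices (CCW): (-10, -5), (2, -10), (6, -2), (6, 6), (3, 9), (-3, 6), (-9, 1)
Count = 7

7


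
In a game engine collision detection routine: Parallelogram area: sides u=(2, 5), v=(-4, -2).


|u x v| = |2*(-2) - 5*(-4)|
= |(-4) - (-20)| = 16

16


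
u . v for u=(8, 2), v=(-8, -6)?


u . v = u_x*v_x + u_y*v_y = 8*(-8) + 2*(-6)
= (-64) + (-12) = -76

-76


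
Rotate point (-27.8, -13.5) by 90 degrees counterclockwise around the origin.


90° CCW: (x,y) -> (-y, x)
(-27.8,-13.5) -> (13.5, -27.8)

(13.5, -27.8)


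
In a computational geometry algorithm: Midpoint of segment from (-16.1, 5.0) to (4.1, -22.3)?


M = (((-16.1)+4.1)/2, (5+(-22.3))/2)
= (-6, -8.65)

(-6, -8.65)


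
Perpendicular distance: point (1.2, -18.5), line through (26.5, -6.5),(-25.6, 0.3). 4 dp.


|cross product| = 797.24
|line direction| = sqrt(2760.65) = 52.5419
Distance = 797.24/sqrt(2760.65) = 15.1734

15.1734


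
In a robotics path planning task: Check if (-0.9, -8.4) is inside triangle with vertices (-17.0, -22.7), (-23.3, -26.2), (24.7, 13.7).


Cross products: AB x AP = -33.74, BC x BP = -39.36, CA x CP = -10.27
All same sign? yes

Yes, inside


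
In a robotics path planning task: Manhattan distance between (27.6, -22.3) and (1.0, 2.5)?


|27.6-1| + |(-22.3)-2.5| = 26.6 + 24.8 = 51.4

51.4


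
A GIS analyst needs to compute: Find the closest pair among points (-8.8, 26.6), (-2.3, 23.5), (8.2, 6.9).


d(P0,P1) = 7.2014, d(P0,P2) = 26.021, d(P1,P2) = 19.642
Closest: P0 and P1

Closest pair: (-8.8, 26.6) and (-2.3, 23.5), distance = 7.2014


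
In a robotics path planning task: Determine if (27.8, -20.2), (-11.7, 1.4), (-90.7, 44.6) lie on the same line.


Cross product: ((-11.7)-27.8)*(44.6-(-20.2)) - (1.4-(-20.2))*((-90.7)-27.8)
= 0

Yes, collinear


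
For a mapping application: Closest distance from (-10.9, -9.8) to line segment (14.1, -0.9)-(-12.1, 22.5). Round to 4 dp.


Project P onto AB: t = 0.362 (clamped to [0,1])
Closest point on segment: (4.6149, 7.5714)
Distance: 23.2912

23.2912


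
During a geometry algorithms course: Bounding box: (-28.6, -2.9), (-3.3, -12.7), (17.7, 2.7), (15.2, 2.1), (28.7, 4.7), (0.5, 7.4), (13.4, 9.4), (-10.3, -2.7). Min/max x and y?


x range: [-28.6, 28.7]
y range: [-12.7, 9.4]
Bounding box: (-28.6,-12.7) to (28.7,9.4)

(-28.6,-12.7) to (28.7,9.4)


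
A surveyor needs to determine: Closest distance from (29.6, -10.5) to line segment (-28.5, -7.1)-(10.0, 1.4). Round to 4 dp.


Project P onto AB: t = 1 (clamped to [0,1])
Closest point on segment: (10, 1.4)
Distance: 22.9297

22.9297


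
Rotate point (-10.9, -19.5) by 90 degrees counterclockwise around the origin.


90° CCW: (x,y) -> (-y, x)
(-10.9,-19.5) -> (19.5, -10.9)

(19.5, -10.9)


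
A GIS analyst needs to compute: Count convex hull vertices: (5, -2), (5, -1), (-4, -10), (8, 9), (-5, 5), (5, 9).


Convex hull vertices (CCW): (-5, 5), (-4, -10), (5, -2), (8, 9), (5, 9)
Count = 5

5


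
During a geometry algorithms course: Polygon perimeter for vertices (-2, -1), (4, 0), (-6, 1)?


Sides: (-2, -1)->(4, 0): sqrt(37) = 6.082763, (4, 0)->(-6, 1): sqrt(101) = 10.049876, (-6, 1)->(-2, -1): sqrt(20) = 4.472136
Sum = 20.604775
Perimeter = 20.6048

20.6048


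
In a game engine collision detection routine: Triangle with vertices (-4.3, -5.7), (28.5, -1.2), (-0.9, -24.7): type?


Side lengths squared: AB^2=1096.09, BC^2=1416.61, CA^2=372.56
Sorted: [372.56, 1096.09, 1416.61]
By sides: Scalene, By angles: Acute

Scalene, Acute


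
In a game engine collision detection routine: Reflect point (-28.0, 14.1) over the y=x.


Reflection over y=x: (x,y) -> (y,x)
(-28, 14.1) -> (14.1, -28)

(14.1, -28)


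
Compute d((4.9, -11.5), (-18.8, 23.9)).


dx=-23.7, dy=35.4
d^2 = (-23.7)^2 + 35.4^2 = 1814.85
d = sqrt(1814.85) = 42.6011

42.6011


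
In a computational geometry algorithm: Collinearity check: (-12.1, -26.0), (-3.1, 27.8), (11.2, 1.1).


Cross product: ((-3.1)-(-12.1))*(1.1-(-26)) - (27.8-(-26))*(11.2-(-12.1))
= -1009.64

No, not collinear


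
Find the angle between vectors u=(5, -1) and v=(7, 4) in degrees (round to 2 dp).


u.v = 31, |u| = sqrt(26) = 5.099, |v| = sqrt(65) = 8.0623
cos(theta) = u.v/(|u||v|) = 31/sqrt(1690) = 0.754082
theta = acos(0.754082) = 41.05 degrees

41.05 degrees


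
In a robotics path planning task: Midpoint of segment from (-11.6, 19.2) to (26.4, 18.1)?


M = (((-11.6)+26.4)/2, (19.2+18.1)/2)
= (7.4, 18.65)

(7.4, 18.65)


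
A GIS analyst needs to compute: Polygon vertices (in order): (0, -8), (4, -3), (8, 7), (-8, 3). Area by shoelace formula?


Shoelace sum: (0*(-3) - 4*(-8)) + (4*7 - 8*(-3)) + (8*3 - (-8)*7) + ((-8)*(-8) - 0*3)
= 228
Area = |228|/2 = 114

114


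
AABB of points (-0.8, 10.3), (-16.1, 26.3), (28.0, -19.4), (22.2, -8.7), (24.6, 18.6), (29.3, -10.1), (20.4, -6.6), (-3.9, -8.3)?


x range: [-16.1, 29.3]
y range: [-19.4, 26.3]
Bounding box: (-16.1,-19.4) to (29.3,26.3)

(-16.1,-19.4) to (29.3,26.3)


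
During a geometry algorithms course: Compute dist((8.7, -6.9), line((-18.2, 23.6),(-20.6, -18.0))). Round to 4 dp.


|cross product| = 1192.24
|line direction| = sqrt(1736.32) = 41.6692
Distance = 1192.24/sqrt(1736.32) = 28.612

28.612


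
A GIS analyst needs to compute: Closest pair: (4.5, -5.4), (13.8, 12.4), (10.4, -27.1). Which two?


d(P0,P1) = 20.0831, d(P0,P2) = 22.4878, d(P1,P2) = 39.6461
Closest: P0 and P1

Closest pair: (4.5, -5.4) and (13.8, 12.4), distance = 20.0831


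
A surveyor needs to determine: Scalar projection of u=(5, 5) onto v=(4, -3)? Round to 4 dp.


u.v = 5, |v| = sqrt(25) = 5
Scalar projection = u.v / |v| = 5 / sqrt(25) = 1

1


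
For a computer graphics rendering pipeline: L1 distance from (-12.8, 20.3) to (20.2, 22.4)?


|(-12.8)-20.2| + |20.3-22.4| = 33 + 2.1 = 35.1

35.1


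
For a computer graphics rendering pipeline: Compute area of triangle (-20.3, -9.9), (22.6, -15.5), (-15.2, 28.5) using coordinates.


Area = |x_A(y_B-y_C) + x_B(y_C-y_A) + x_C(y_A-y_B)|/2
= |893.2 + 867.84 + (-85.12)|/2
= 1675.92/2 = 837.96

837.96


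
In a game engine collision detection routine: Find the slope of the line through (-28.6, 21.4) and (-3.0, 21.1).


slope = (y2-y1)/(x2-x1) = (21.1-21.4)/((-3)-(-28.6)) = (-0.3)/25.6 = -0.0117

-0.0117


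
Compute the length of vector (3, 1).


|u| = sqrt(3^2 + 1^2) = sqrt(10) = 3.1623

3.1623


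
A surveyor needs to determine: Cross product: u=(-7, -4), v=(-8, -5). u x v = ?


u x v = u_x*v_y - u_y*v_x = (-7)*(-5) - (-4)*(-8)
= 35 - 32 = 3

3


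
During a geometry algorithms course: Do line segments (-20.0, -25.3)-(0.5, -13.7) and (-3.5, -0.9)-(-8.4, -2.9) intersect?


Cross products: d1=86.56, d2=70.72, d3=308.8, d4=324.64
d1*d2 < 0 and d3*d4 < 0? no

No, they don't intersect


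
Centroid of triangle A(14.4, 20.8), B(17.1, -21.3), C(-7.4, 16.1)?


Centroid = ((x_A+x_B+x_C)/3, (y_A+y_B+y_C)/3)
= ((14.4+17.1+(-7.4))/3, (20.8+(-21.3)+16.1)/3)
= (8.0333, 5.2)

(8.0333, 5.2)


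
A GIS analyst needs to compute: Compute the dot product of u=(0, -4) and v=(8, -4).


u . v = u_x*v_x + u_y*v_y = 0*8 + (-4)*(-4)
= 0 + 16 = 16

16


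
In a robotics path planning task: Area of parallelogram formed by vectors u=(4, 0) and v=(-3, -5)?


|u x v| = |4*(-5) - 0*(-3)|
= |(-20) - 0| = 20

20


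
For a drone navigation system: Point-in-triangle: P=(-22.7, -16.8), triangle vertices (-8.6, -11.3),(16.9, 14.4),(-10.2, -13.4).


Cross products: AB x AP = 222.12, BC x BP = -255.36, CA x CP = 20.81
All same sign? no

No, outside


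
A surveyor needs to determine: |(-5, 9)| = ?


|u| = sqrt((-5)^2 + 9^2) = sqrt(106) = 10.2956

10.2956


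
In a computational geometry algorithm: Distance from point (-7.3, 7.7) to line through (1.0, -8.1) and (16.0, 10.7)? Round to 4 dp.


|cross product| = 393.04
|line direction| = sqrt(578.44) = 24.0508
Distance = 393.04/sqrt(578.44) = 16.3421

16.3421


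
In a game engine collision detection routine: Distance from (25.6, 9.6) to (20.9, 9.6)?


dx=-4.7, dy=0
d^2 = (-4.7)^2 + 0^2 = 22.09
d = sqrt(22.09) = 4.7

4.7


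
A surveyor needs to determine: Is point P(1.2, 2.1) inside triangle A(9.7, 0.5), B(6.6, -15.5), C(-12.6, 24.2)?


Cross products: AB x AP = -140.96, BC x BP = -123.54, CA x CP = -165.77
All same sign? yes

Yes, inside


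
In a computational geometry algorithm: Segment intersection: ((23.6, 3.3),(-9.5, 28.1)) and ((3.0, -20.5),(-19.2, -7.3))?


Cross products: d1=-800.28, d2=-913.92, d3=1298.66, d4=1412.3
d1*d2 < 0 and d3*d4 < 0? no

No, they don't intersect


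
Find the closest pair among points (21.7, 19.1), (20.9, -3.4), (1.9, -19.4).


d(P0,P1) = 22.5142, d(P0,P2) = 43.2931, d(P1,P2) = 24.8395
Closest: P0 and P1

Closest pair: (21.7, 19.1) and (20.9, -3.4), distance = 22.5142


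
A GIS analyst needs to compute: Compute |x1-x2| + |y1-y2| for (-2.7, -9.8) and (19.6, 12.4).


|(-2.7)-19.6| + |(-9.8)-12.4| = 22.3 + 22.2 = 44.5

44.5


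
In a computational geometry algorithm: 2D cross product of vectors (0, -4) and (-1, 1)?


u x v = u_x*v_y - u_y*v_x = 0*1 - (-4)*(-1)
= 0 - 4 = -4

-4


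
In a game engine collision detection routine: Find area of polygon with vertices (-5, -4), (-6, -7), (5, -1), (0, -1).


Shoelace sum: ((-5)*(-7) - (-6)*(-4)) + ((-6)*(-1) - 5*(-7)) + (5*(-1) - 0*(-1)) + (0*(-4) - (-5)*(-1))
= 42
Area = |42|/2 = 21

21


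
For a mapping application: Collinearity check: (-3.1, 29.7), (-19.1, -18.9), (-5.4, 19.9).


Cross product: ((-19.1)-(-3.1))*(19.9-29.7) - ((-18.9)-29.7)*((-5.4)-(-3.1))
= 45.02

No, not collinear


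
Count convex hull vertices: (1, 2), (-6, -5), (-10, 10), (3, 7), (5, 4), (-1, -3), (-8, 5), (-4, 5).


Convex hull vertices (CCW): (-10, 10), (-6, -5), (-1, -3), (5, 4), (3, 7)
Count = 5

5


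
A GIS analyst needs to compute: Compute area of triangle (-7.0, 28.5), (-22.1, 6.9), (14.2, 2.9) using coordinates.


Area = |x_A(y_B-y_C) + x_B(y_C-y_A) + x_C(y_A-y_B)|/2
= |(-28) + 565.76 + 306.72|/2
= 844.48/2 = 422.24

422.24


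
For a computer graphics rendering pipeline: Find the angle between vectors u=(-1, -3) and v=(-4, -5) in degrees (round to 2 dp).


u.v = 19, |u| = sqrt(10) = 3.1623, |v| = sqrt(41) = 6.4031
cos(theta) = u.v/(|u||v|) = 19/sqrt(410) = 0.938343
theta = acos(0.938343) = 20.22 degrees

20.22 degrees


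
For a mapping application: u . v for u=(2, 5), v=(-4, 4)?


u . v = u_x*v_x + u_y*v_y = 2*(-4) + 5*4
= (-8) + 20 = 12

12


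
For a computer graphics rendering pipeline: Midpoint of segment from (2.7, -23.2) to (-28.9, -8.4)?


M = ((2.7+(-28.9))/2, ((-23.2)+(-8.4))/2)
= (-13.1, -15.8)

(-13.1, -15.8)


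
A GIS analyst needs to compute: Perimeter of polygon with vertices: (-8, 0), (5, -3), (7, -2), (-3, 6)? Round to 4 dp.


Sides: (-8, 0)->(5, -3): sqrt(178) = 13.341664, (5, -3)->(7, -2): sqrt(5) = 2.236068, (7, -2)->(-3, 6): sqrt(164) = 12.806248, (-3, 6)->(-8, 0): sqrt(61) = 7.81025
Sum = 36.19423
Perimeter = 36.1942

36.1942


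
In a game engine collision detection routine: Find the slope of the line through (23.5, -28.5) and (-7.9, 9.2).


slope = (y2-y1)/(x2-x1) = (9.2-(-28.5))/((-7.9)-23.5) = 37.7/(-31.4) = -1.2006

-1.2006


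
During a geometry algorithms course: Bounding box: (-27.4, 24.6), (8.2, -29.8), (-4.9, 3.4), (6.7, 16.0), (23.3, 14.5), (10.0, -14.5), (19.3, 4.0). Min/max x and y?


x range: [-27.4, 23.3]
y range: [-29.8, 24.6]
Bounding box: (-27.4,-29.8) to (23.3,24.6)

(-27.4,-29.8) to (23.3,24.6)


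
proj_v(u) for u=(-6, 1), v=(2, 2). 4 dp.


u.v = -10, |v| = sqrt(8) = 2.8284
Scalar projection = u.v / |v| = -10 / sqrt(8) = -3.5355

-3.5355


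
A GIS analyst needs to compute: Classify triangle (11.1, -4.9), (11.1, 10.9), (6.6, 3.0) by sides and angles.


Side lengths squared: AB^2=249.64, BC^2=82.66, CA^2=82.66
Sorted: [82.66, 82.66, 249.64]
By sides: Isosceles, By angles: Obtuse

Isosceles, Obtuse


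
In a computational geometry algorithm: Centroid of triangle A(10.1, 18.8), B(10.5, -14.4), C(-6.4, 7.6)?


Centroid = ((x_A+x_B+x_C)/3, (y_A+y_B+y_C)/3)
= ((10.1+10.5+(-6.4))/3, (18.8+(-14.4)+7.6)/3)
= (4.7333, 4)

(4.7333, 4)


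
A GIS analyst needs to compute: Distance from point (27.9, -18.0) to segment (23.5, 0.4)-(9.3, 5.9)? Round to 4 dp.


Project P onto AB: t = 0 (clamped to [0,1])
Closest point on segment: (23.5, 0.4)
Distance: 18.9188

18.9188


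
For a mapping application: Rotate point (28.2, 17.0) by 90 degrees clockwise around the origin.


90° CW: (x,y) -> (y, -x)
(28.2,17) -> (17, -28.2)

(17, -28.2)


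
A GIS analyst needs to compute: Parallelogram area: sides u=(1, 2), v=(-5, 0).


|u x v| = |1*0 - 2*(-5)|
= |0 - (-10)| = 10

10


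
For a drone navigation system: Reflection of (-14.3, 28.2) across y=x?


Reflection over y=x: (x,y) -> (y,x)
(-14.3, 28.2) -> (28.2, -14.3)

(28.2, -14.3)


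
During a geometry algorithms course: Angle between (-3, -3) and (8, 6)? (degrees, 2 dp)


u.v = -42, |u| = sqrt(18) = 4.2426, |v| = sqrt(100) = 10
cos(theta) = u.v/(|u||v|) = -42/sqrt(1800) = -0.989949
theta = acos(-0.989949) = 171.87 degrees

171.87 degrees


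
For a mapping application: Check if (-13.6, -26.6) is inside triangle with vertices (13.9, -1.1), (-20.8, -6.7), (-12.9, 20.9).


Cross products: AB x AP = 730.85, BC x BP = -355.93, CA x CP = -1288.4
All same sign? no

No, outside


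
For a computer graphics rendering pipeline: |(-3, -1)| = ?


|u| = sqrt((-3)^2 + (-1)^2) = sqrt(10) = 3.1623

3.1623


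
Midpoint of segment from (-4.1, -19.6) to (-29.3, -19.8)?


M = (((-4.1)+(-29.3))/2, ((-19.6)+(-19.8))/2)
= (-16.7, -19.7)

(-16.7, -19.7)


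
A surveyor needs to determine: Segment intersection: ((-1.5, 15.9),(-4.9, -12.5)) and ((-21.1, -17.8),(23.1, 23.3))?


Cross products: d1=683.98, d2=-431.56, d3=-442.06, d4=673.48
d1*d2 < 0 and d3*d4 < 0? yes

Yes, they intersect


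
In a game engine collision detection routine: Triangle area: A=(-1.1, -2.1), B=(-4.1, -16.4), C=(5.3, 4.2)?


Area = |x_A(y_B-y_C) + x_B(y_C-y_A) + x_C(y_A-y_B)|/2
= |22.66 + (-25.83) + 75.79|/2
= 72.62/2 = 36.31

36.31


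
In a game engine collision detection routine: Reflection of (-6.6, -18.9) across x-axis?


Reflection over x-axis: (x,y) -> (x,-y)
(-6.6, -18.9) -> (-6.6, 18.9)

(-6.6, 18.9)


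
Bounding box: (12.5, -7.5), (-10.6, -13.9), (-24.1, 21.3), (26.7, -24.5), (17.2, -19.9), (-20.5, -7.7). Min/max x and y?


x range: [-24.1, 26.7]
y range: [-24.5, 21.3]
Bounding box: (-24.1,-24.5) to (26.7,21.3)

(-24.1,-24.5) to (26.7,21.3)


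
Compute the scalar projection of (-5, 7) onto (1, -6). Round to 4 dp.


u.v = -47, |v| = sqrt(37) = 6.0828
Scalar projection = u.v / |v| = -47 / sqrt(37) = -7.7268

-7.7268


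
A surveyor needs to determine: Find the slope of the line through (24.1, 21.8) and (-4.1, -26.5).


slope = (y2-y1)/(x2-x1) = ((-26.5)-21.8)/((-4.1)-24.1) = (-48.3)/(-28.2) = 1.7128

1.7128


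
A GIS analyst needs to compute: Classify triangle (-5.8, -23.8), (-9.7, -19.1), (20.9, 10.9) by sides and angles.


Side lengths squared: AB^2=37.3, BC^2=1836.36, CA^2=1916.98
Sorted: [37.3, 1836.36, 1916.98]
By sides: Scalene, By angles: Obtuse

Scalene, Obtuse


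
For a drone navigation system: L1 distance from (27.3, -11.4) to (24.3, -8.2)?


|27.3-24.3| + |(-11.4)-(-8.2)| = 3 + 3.2 = 6.2

6.2


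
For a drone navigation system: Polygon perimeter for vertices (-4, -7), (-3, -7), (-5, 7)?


Sides: (-4, -7)->(-3, -7): sqrt(1) = 1, (-3, -7)->(-5, 7): sqrt(200) = 14.142136, (-5, 7)->(-4, -7): sqrt(197) = 14.035669
Sum = 29.177805
Perimeter = 29.1778

29.1778


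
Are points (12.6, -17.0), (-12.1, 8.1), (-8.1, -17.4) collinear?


Cross product: ((-12.1)-12.6)*((-17.4)-(-17)) - (8.1-(-17))*((-8.1)-12.6)
= 529.45

No, not collinear


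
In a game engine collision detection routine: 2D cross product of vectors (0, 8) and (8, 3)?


u x v = u_x*v_y - u_y*v_x = 0*3 - 8*8
= 0 - 64 = -64

-64


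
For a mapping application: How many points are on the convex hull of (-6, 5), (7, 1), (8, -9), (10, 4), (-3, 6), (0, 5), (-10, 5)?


Convex hull vertices (CCW): (-10, 5), (8, -9), (10, 4), (-3, 6)
Count = 4

4


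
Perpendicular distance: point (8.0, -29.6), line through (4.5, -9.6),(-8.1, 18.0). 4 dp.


|cross product| = 155.4
|line direction| = sqrt(920.52) = 30.3401
Distance = 155.4/sqrt(920.52) = 5.1219

5.1219


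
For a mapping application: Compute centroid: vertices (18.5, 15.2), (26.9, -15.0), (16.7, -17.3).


Centroid = ((x_A+x_B+x_C)/3, (y_A+y_B+y_C)/3)
= ((18.5+26.9+16.7)/3, (15.2+(-15)+(-17.3))/3)
= (20.7, -5.7)

(20.7, -5.7)


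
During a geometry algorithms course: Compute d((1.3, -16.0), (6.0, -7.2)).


dx=4.7, dy=8.8
d^2 = 4.7^2 + 8.8^2 = 99.53
d = sqrt(99.53) = 9.9765

9.9765


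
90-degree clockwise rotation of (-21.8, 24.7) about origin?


90° CW: (x,y) -> (y, -x)
(-21.8,24.7) -> (24.7, 21.8)

(24.7, 21.8)


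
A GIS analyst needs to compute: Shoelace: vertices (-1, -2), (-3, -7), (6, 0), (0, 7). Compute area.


Shoelace sum: ((-1)*(-7) - (-3)*(-2)) + ((-3)*0 - 6*(-7)) + (6*7 - 0*0) + (0*(-2) - (-1)*7)
= 92
Area = |92|/2 = 46

46


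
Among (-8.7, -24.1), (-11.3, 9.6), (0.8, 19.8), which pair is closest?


d(P0,P1) = 33.8001, d(P0,P2) = 44.9161, d(P1,P2) = 15.8256
Closest: P1 and P2

Closest pair: (-11.3, 9.6) and (0.8, 19.8), distance = 15.8256


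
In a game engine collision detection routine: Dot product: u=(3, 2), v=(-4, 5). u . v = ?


u . v = u_x*v_x + u_y*v_y = 3*(-4) + 2*5
= (-12) + 10 = -2

-2


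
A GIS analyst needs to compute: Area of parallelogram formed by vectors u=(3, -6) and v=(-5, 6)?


|u x v| = |3*6 - (-6)*(-5)|
= |18 - 30| = 12

12


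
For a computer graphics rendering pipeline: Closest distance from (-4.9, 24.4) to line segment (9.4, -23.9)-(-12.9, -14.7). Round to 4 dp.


Project P onto AB: t = 1 (clamped to [0,1])
Closest point on segment: (-12.9, -14.7)
Distance: 39.91

39.91


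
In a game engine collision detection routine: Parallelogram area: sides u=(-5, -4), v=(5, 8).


|u x v| = |(-5)*8 - (-4)*5|
= |(-40) - (-20)| = 20

20


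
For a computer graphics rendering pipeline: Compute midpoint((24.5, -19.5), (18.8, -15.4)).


M = ((24.5+18.8)/2, ((-19.5)+(-15.4))/2)
= (21.65, -17.45)

(21.65, -17.45)


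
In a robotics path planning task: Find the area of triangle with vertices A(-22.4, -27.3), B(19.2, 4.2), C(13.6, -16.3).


Area = |x_A(y_B-y_C) + x_B(y_C-y_A) + x_C(y_A-y_B)|/2
= |(-459.2) + 211.2 + (-428.4)|/2
= 676.4/2 = 338.2

338.2


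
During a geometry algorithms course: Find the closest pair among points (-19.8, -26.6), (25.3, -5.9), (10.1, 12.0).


d(P0,P1) = 49.6236, d(P0,P2) = 48.8259, d(P1,P2) = 23.483
Closest: P1 and P2

Closest pair: (25.3, -5.9) and (10.1, 12.0), distance = 23.483


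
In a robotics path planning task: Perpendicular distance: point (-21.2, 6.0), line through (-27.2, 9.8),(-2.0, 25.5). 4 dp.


|cross product| = 189.96
|line direction| = sqrt(881.53) = 29.6906
Distance = 189.96/sqrt(881.53) = 6.398

6.398


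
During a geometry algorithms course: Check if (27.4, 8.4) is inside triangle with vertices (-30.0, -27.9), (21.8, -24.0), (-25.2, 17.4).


Cross products: AB x AP = 1656.48, BC x BP = -1754.64, CA x CP = 2425.98
All same sign? no

No, outside


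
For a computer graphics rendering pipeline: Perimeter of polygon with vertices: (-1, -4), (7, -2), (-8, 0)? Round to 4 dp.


Sides: (-1, -4)->(7, -2): sqrt(68) = 8.246211, (7, -2)->(-8, 0): sqrt(229) = 15.132746, (-8, 0)->(-1, -4): sqrt(65) = 8.062258
Sum = 31.441215
Perimeter = 31.4412

31.4412


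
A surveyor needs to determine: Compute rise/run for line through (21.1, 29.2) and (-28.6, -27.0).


slope = (y2-y1)/(x2-x1) = ((-27)-29.2)/((-28.6)-21.1) = (-56.2)/(-49.7) = 1.1308

1.1308


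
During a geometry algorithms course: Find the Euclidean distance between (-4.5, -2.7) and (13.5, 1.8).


dx=18, dy=4.5
d^2 = 18^2 + 4.5^2 = 344.25
d = sqrt(344.25) = 18.554

18.554


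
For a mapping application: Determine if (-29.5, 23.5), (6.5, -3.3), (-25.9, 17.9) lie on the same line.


Cross product: (6.5-(-29.5))*(17.9-23.5) - ((-3.3)-23.5)*((-25.9)-(-29.5))
= -105.12

No, not collinear


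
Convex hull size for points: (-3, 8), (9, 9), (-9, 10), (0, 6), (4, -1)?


Convex hull vertices (CCW): (-9, 10), (4, -1), (9, 9)
Count = 3

3


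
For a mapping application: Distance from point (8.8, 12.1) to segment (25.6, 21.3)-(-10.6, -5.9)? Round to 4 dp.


Project P onto AB: t = 0.4187 (clamped to [0,1])
Closest point on segment: (10.444, 9.9121)
Distance: 2.7367

2.7367


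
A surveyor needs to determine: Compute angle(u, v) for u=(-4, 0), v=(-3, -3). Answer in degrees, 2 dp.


u.v = 12, |u| = sqrt(16) = 4, |v| = sqrt(18) = 4.2426
cos(theta) = u.v/(|u||v|) = 12/sqrt(288) = 0.707107
theta = acos(0.707107) = 45 degrees

45 degrees


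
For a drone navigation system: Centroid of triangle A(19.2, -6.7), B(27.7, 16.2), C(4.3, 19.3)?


Centroid = ((x_A+x_B+x_C)/3, (y_A+y_B+y_C)/3)
= ((19.2+27.7+4.3)/3, ((-6.7)+16.2+19.3)/3)
= (17.0667, 9.6)

(17.0667, 9.6)


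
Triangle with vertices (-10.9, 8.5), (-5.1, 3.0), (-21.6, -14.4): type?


Side lengths squared: AB^2=63.89, BC^2=575.01, CA^2=638.9
Sorted: [63.89, 575.01, 638.9]
By sides: Scalene, By angles: Right

Scalene, Right


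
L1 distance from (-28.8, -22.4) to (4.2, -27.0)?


|(-28.8)-4.2| + |(-22.4)-(-27)| = 33 + 4.6 = 37.6

37.6


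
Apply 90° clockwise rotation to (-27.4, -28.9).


90° CW: (x,y) -> (y, -x)
(-27.4,-28.9) -> (-28.9, 27.4)

(-28.9, 27.4)


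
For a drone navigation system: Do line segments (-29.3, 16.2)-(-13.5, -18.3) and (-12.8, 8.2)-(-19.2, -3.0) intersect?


Cross products: d1=-236, d2=161.76, d3=442.85, d4=45.09
d1*d2 < 0 and d3*d4 < 0? no

No, they don't intersect


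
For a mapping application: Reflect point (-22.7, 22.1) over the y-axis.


Reflection over y-axis: (x,y) -> (-x,y)
(-22.7, 22.1) -> (22.7, 22.1)

(22.7, 22.1)


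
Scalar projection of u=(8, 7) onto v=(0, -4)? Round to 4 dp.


u.v = -28, |v| = sqrt(16) = 4
Scalar projection = u.v / |v| = -28 / sqrt(16) = -7

-7


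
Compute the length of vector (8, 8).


|u| = sqrt(8^2 + 8^2) = sqrt(128) = 11.3137

11.3137


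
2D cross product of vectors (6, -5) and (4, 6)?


u x v = u_x*v_y - u_y*v_x = 6*6 - (-5)*4
= 36 - (-20) = 56

56


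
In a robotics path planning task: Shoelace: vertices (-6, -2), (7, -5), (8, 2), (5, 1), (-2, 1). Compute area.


Shoelace sum: ((-6)*(-5) - 7*(-2)) + (7*2 - 8*(-5)) + (8*1 - 5*2) + (5*1 - (-2)*1) + ((-2)*(-2) - (-6)*1)
= 113
Area = |113|/2 = 56.5

56.5


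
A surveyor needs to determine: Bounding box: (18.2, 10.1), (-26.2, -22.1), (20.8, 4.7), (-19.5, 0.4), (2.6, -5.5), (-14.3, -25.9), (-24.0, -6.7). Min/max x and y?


x range: [-26.2, 20.8]
y range: [-25.9, 10.1]
Bounding box: (-26.2,-25.9) to (20.8,10.1)

(-26.2,-25.9) to (20.8,10.1)


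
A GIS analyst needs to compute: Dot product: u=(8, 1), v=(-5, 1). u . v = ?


u . v = u_x*v_x + u_y*v_y = 8*(-5) + 1*1
= (-40) + 1 = -39

-39


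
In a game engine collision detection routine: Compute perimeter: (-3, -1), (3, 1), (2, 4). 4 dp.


Sides: (-3, -1)->(3, 1): sqrt(40) = 6.324555, (3, 1)->(2, 4): sqrt(10) = 3.162278, (2, 4)->(-3, -1): sqrt(50) = 7.071068
Sum = 16.557901
Perimeter = 16.5579

16.5579


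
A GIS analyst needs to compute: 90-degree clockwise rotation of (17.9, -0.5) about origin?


90° CW: (x,y) -> (y, -x)
(17.9,-0.5) -> (-0.5, -17.9)

(-0.5, -17.9)


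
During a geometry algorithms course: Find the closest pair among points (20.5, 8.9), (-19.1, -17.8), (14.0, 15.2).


d(P0,P1) = 47.7603, d(P0,P2) = 9.0521, d(P1,P2) = 46.7398
Closest: P0 and P2

Closest pair: (20.5, 8.9) and (14.0, 15.2), distance = 9.0521


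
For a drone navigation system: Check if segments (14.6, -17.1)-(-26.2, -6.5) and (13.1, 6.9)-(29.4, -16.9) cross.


Cross products: d1=-355.5, d2=-1153.76, d3=-963.3, d4=-165.04
d1*d2 < 0 and d3*d4 < 0? no

No, they don't intersect


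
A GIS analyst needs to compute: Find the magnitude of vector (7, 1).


|u| = sqrt(7^2 + 1^2) = sqrt(50) = 7.0711

7.0711


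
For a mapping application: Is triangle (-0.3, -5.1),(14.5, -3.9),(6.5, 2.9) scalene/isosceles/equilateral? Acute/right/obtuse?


Side lengths squared: AB^2=220.48, BC^2=110.24, CA^2=110.24
Sorted: [110.24, 110.24, 220.48]
By sides: Isosceles, By angles: Right

Isosceles, Right


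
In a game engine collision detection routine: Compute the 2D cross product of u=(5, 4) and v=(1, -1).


u x v = u_x*v_y - u_y*v_x = 5*(-1) - 4*1
= (-5) - 4 = -9

-9


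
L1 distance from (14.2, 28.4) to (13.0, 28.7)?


|14.2-13| + |28.4-28.7| = 1.2 + 0.3 = 1.5

1.5


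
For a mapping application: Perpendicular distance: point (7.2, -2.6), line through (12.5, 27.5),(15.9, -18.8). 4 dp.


|cross product| = 347.73
|line direction| = sqrt(2155.25) = 46.4247
Distance = 347.73/sqrt(2155.25) = 7.4902

7.4902


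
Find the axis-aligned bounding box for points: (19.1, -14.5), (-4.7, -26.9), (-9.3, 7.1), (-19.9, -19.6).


x range: [-19.9, 19.1]
y range: [-26.9, 7.1]
Bounding box: (-19.9,-26.9) to (19.1,7.1)

(-19.9,-26.9) to (19.1,7.1)


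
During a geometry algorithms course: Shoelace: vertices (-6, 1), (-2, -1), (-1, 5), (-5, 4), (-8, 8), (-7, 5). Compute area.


Shoelace sum: ((-6)*(-1) - (-2)*1) + ((-2)*5 - (-1)*(-1)) + ((-1)*4 - (-5)*5) + ((-5)*8 - (-8)*4) + ((-8)*5 - (-7)*8) + ((-7)*1 - (-6)*5)
= 49
Area = |49|/2 = 24.5

24.5


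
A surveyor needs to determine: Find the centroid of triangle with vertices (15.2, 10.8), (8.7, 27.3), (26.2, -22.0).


Centroid = ((x_A+x_B+x_C)/3, (y_A+y_B+y_C)/3)
= ((15.2+8.7+26.2)/3, (10.8+27.3+(-22))/3)
= (16.7, 5.3667)

(16.7, 5.3667)


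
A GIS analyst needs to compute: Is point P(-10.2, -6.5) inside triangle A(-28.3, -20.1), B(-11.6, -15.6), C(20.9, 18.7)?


Cross products: AB x AP = 145.67, BC x BP = 247.73, CA x CP = 33.16
All same sign? yes

Yes, inside


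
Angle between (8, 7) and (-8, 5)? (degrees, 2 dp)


u.v = -29, |u| = sqrt(113) = 10.6301, |v| = sqrt(89) = 9.434
cos(theta) = u.v/(|u||v|) = -29/sqrt(10057) = -0.289177
theta = acos(-0.289177) = 106.81 degrees

106.81 degrees


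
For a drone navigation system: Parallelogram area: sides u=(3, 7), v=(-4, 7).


|u x v| = |3*7 - 7*(-4)|
= |21 - (-28)| = 49

49


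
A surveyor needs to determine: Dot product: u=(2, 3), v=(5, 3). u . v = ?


u . v = u_x*v_x + u_y*v_y = 2*5 + 3*3
= 10 + 9 = 19

19


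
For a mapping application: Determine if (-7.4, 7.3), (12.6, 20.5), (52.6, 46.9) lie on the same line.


Cross product: (12.6-(-7.4))*(46.9-7.3) - (20.5-7.3)*(52.6-(-7.4))
= 0

Yes, collinear


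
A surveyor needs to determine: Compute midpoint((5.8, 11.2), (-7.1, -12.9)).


M = ((5.8+(-7.1))/2, (11.2+(-12.9))/2)
= (-0.65, -0.85)

(-0.65, -0.85)


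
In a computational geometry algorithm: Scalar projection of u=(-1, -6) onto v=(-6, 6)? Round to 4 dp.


u.v = -30, |v| = sqrt(72) = 8.4853
Scalar projection = u.v / |v| = -30 / sqrt(72) = -3.5355

-3.5355


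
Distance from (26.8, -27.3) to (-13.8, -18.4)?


dx=-40.6, dy=8.9
d^2 = (-40.6)^2 + 8.9^2 = 1727.57
d = sqrt(1727.57) = 41.564

41.564


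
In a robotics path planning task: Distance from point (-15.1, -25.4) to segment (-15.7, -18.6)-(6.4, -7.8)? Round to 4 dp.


Project P onto AB: t = 0 (clamped to [0,1])
Closest point on segment: (-15.7, -18.6)
Distance: 6.8264

6.8264


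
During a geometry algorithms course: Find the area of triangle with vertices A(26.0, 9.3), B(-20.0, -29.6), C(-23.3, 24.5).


Area = |x_A(y_B-y_C) + x_B(y_C-y_A) + x_C(y_A-y_B)|/2
= |(-1406.6) + (-304) + (-906.37)|/2
= 2616.97/2 = 1308.485

1308.485


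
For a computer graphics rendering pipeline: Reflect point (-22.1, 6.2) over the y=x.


Reflection over y=x: (x,y) -> (y,x)
(-22.1, 6.2) -> (6.2, -22.1)

(6.2, -22.1)


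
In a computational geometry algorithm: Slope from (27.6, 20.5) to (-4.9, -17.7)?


slope = (y2-y1)/(x2-x1) = ((-17.7)-20.5)/((-4.9)-27.6) = (-38.2)/(-32.5) = 1.1754

1.1754


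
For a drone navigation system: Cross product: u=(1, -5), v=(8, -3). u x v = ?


u x v = u_x*v_y - u_y*v_x = 1*(-3) - (-5)*8
= (-3) - (-40) = 37

37


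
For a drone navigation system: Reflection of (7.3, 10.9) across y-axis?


Reflection over y-axis: (x,y) -> (-x,y)
(7.3, 10.9) -> (-7.3, 10.9)

(-7.3, 10.9)


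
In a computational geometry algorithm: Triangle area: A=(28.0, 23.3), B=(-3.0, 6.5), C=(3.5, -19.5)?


Area = |x_A(y_B-y_C) + x_B(y_C-y_A) + x_C(y_A-y_B)|/2
= |728 + 128.4 + 58.8|/2
= 915.2/2 = 457.6

457.6


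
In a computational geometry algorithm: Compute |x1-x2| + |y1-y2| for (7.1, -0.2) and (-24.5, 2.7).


|7.1-(-24.5)| + |(-0.2)-2.7| = 31.6 + 2.9 = 34.5

34.5


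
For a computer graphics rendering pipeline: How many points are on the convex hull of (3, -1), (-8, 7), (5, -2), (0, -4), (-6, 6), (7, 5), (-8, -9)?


Convex hull vertices (CCW): (-8, -9), (5, -2), (7, 5), (-8, 7)
Count = 4

4


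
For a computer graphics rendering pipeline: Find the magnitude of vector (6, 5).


|u| = sqrt(6^2 + 5^2) = sqrt(61) = 7.8102

7.8102


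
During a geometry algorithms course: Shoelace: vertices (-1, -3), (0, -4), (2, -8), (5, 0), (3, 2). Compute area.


Shoelace sum: ((-1)*(-4) - 0*(-3)) + (0*(-8) - 2*(-4)) + (2*0 - 5*(-8)) + (5*2 - 3*0) + (3*(-3) - (-1)*2)
= 55
Area = |55|/2 = 27.5

27.5


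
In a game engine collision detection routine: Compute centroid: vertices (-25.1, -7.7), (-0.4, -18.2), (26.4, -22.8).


Centroid = ((x_A+x_B+x_C)/3, (y_A+y_B+y_C)/3)
= (((-25.1)+(-0.4)+26.4)/3, ((-7.7)+(-18.2)+(-22.8))/3)
= (0.3, -16.2333)

(0.3, -16.2333)


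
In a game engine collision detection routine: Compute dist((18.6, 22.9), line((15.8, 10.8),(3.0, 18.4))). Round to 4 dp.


|cross product| = 176.16
|line direction| = sqrt(221.6) = 14.8862
Distance = 176.16/sqrt(221.6) = 11.8338

11.8338


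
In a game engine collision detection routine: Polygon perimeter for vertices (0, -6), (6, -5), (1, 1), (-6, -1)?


Sides: (0, -6)->(6, -5): sqrt(37) = 6.082763, (6, -5)->(1, 1): sqrt(61) = 7.81025, (1, 1)->(-6, -1): sqrt(53) = 7.28011, (-6, -1)->(0, -6): sqrt(61) = 7.81025
Sum = 28.983373
Perimeter = 28.9834

28.9834


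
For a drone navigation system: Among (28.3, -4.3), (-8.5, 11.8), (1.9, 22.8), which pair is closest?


d(P0,P1) = 40.1678, d(P0,P2) = 37.8335, d(P1,P2) = 15.138
Closest: P1 and P2

Closest pair: (-8.5, 11.8) and (1.9, 22.8), distance = 15.138


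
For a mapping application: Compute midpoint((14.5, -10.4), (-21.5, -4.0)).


M = ((14.5+(-21.5))/2, ((-10.4)+(-4))/2)
= (-3.5, -7.2)

(-3.5, -7.2)


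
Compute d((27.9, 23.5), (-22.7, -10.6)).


dx=-50.6, dy=-34.1
d^2 = (-50.6)^2 + (-34.1)^2 = 3723.17
d = sqrt(3723.17) = 61.0178

61.0178


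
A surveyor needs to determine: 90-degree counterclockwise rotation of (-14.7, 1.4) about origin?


90° CCW: (x,y) -> (-y, x)
(-14.7,1.4) -> (-1.4, -14.7)

(-1.4, -14.7)
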